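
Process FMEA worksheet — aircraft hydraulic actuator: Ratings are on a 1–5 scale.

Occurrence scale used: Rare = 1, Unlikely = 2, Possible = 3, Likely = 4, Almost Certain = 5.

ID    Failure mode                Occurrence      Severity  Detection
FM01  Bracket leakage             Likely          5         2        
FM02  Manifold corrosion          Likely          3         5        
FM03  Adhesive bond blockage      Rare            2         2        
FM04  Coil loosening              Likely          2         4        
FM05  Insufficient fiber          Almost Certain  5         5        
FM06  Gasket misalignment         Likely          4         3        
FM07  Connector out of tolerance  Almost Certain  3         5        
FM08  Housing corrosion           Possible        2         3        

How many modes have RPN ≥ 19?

6

RPN = Severity × Occurrence × Detection:
  FM01: 5 × 4 × 2 = 40
  FM02: 3 × 4 × 5 = 60
  FM03: 2 × 1 × 2 = 4
  FM04: 2 × 4 × 4 = 32
  FM05: 5 × 5 × 5 = 125
  FM06: 4 × 4 × 3 = 48
  FM07: 3 × 5 × 5 = 75
  FM08: 2 × 3 × 3 = 18
Modes with RPN ≥ 19: FM01 (40), FM02 (60), FM04 (32), FM05 (125), FM06 (48), FM07 (75) → 6.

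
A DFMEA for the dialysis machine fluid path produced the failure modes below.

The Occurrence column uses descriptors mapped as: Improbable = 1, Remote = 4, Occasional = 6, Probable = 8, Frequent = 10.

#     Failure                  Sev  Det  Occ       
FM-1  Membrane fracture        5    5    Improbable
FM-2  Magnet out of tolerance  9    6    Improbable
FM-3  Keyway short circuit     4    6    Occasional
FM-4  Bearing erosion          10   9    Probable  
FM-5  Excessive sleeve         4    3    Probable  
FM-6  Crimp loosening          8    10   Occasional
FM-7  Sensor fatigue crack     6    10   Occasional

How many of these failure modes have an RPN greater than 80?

5

RPN = Severity × Occurrence × Detection:
  FM-1: 5 × 1 × 5 = 25
  FM-2: 9 × 1 × 6 = 54
  FM-3: 4 × 6 × 6 = 144
  FM-4: 10 × 8 × 9 = 720
  FM-5: 4 × 8 × 3 = 96
  FM-6: 8 × 6 × 10 = 480
  FM-7: 6 × 6 × 10 = 360
Modes with RPN > 80: FM-3 (144), FM-4 (720), FM-5 (96), FM-6 (480), FM-7 (360) → 5.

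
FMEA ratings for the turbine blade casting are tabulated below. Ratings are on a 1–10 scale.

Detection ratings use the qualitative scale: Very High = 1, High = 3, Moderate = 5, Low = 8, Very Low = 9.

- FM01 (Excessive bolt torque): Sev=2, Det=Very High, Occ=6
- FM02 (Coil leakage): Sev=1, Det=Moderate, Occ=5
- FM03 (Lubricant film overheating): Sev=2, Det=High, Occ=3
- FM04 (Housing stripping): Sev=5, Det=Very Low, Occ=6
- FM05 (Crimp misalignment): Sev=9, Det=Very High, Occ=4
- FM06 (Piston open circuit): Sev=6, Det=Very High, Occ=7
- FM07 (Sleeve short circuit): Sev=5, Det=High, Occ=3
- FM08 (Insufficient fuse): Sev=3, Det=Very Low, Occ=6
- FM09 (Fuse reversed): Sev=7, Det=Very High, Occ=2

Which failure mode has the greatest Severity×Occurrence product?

FM06

Criticality = Severity × Occurrence:
  FM01: 2 × 6 = 12
  FM02: 1 × 5 = 5
  FM03: 2 × 3 = 6
  FM04: 5 × 6 = 30
  FM05: 9 × 4 = 36
  FM06: 6 × 7 = 42
  FM07: 5 × 3 = 15
  FM08: 3 × 6 = 18
  FM09: 7 × 2 = 14
Highest criticality is 42 → FM06.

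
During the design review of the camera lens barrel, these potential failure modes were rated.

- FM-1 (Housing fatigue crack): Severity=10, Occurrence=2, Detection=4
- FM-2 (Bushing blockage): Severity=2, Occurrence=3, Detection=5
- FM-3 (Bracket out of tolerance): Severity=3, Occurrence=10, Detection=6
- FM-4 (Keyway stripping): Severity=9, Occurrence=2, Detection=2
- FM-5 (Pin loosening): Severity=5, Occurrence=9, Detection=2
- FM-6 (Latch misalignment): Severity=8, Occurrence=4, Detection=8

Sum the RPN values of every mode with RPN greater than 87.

RPN = Severity × Occurrence × Detection:
  FM-1: 10 × 2 × 4 = 80
  FM-2: 2 × 3 × 5 = 30
  FM-3: 3 × 10 × 6 = 180
  FM-4: 9 × 2 × 2 = 36
  FM-5: 5 × 9 × 2 = 90
  FM-6: 8 × 4 × 8 = 256
RPN > 87: FM-3 (180), FM-5 (90), FM-6 (256).
Sum: 180 + 90 + 256 = 526.

526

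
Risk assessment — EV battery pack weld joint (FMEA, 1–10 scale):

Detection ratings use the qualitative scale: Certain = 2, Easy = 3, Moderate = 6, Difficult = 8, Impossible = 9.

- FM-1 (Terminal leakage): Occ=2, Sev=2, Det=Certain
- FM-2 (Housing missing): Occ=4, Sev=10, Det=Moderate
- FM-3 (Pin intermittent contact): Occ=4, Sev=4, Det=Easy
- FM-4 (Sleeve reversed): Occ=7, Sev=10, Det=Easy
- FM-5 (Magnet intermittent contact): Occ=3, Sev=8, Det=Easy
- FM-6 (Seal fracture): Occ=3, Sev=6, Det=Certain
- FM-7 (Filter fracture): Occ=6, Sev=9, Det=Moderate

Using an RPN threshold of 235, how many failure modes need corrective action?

2

RPN = Severity × Occurrence × Detection:
  FM-1: 2 × 2 × 2 = 8
  FM-2: 10 × 4 × 6 = 240
  FM-3: 4 × 4 × 3 = 48
  FM-4: 10 × 7 × 3 = 210
  FM-5: 8 × 3 × 3 = 72
  FM-6: 6 × 3 × 2 = 36
  FM-7: 9 × 6 × 6 = 324
Modes with RPN ≥ 235: FM-2 (240), FM-7 (324) → 2.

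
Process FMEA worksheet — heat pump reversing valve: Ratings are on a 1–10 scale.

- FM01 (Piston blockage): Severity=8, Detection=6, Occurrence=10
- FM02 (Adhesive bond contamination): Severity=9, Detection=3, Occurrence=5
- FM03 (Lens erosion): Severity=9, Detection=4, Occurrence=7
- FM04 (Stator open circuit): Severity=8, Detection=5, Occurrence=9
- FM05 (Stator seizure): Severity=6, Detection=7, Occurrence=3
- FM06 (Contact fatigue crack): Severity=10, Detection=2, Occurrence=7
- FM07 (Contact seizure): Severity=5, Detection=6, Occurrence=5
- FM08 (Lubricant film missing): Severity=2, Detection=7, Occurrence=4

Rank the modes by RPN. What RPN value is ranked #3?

RPN = Severity × Occurrence × Detection:
  FM01: 8 × 10 × 6 = 480
  FM02: 9 × 5 × 3 = 135
  FM03: 9 × 7 × 4 = 252
  FM04: 8 × 9 × 5 = 360
  FM05: 6 × 3 × 7 = 126
  FM06: 10 × 7 × 2 = 140
  FM07: 5 × 5 × 6 = 150
  FM08: 2 × 4 × 7 = 56
Sorted descending: 480, 360, 252, 150, 140, 135, 126, 56.
The third-highest RPN is 252 (FM03).

252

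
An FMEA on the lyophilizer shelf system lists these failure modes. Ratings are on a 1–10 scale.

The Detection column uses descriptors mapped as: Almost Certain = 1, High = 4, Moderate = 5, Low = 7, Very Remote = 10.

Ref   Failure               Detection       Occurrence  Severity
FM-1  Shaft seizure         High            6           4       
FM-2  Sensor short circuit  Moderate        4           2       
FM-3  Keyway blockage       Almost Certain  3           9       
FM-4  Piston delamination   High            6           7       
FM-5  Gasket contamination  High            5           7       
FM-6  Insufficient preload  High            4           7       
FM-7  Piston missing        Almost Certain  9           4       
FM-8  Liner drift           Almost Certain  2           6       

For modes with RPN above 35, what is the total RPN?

592

RPN = Severity × Occurrence × Detection:
  FM-1: 4 × 6 × 4 = 96
  FM-2: 2 × 4 × 5 = 40
  FM-3: 9 × 3 × 1 = 27
  FM-4: 7 × 6 × 4 = 168
  FM-5: 7 × 5 × 4 = 140
  FM-6: 7 × 4 × 4 = 112
  FM-7: 4 × 9 × 1 = 36
  FM-8: 6 × 2 × 1 = 12
RPN > 35: FM-1 (96), FM-2 (40), FM-4 (168), FM-5 (140), FM-6 (112), FM-7 (36).
Sum: 96 + 40 + 168 + 140 + 112 + 36 = 592.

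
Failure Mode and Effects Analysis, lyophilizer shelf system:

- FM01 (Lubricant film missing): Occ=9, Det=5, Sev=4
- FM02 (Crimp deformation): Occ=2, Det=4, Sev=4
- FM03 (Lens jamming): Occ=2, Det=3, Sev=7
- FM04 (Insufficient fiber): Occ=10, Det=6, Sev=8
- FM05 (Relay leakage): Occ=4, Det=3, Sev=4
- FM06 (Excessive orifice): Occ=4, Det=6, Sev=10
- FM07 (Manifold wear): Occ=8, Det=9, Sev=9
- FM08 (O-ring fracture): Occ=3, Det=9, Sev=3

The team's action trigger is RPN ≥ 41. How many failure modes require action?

7

RPN = Severity × Occurrence × Detection:
  FM01: 4 × 9 × 5 = 180
  FM02: 4 × 2 × 4 = 32
  FM03: 7 × 2 × 3 = 42
  FM04: 8 × 10 × 6 = 480
  FM05: 4 × 4 × 3 = 48
  FM06: 10 × 4 × 6 = 240
  FM07: 9 × 8 × 9 = 648
  FM08: 3 × 3 × 9 = 81
Modes with RPN ≥ 41: FM01 (180), FM03 (42), FM04 (480), FM05 (48), FM06 (240), FM07 (648), FM08 (81) → 7.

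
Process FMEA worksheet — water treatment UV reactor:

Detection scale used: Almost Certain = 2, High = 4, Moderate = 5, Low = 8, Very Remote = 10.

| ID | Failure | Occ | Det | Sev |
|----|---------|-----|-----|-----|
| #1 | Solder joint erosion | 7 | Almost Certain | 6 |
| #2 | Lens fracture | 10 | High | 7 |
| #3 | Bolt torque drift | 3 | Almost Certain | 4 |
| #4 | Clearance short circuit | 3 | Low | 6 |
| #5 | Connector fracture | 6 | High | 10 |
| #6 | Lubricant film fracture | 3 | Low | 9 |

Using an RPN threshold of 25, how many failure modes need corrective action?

5

RPN = Severity × Occurrence × Detection:
  #1: 6 × 7 × 2 = 84
  #2: 7 × 10 × 4 = 280
  #3: 4 × 3 × 2 = 24
  #4: 6 × 3 × 8 = 144
  #5: 10 × 6 × 4 = 240
  #6: 9 × 3 × 8 = 216
Modes with RPN ≥ 25: #1 (84), #2 (280), #4 (144), #5 (240), #6 (216) → 5.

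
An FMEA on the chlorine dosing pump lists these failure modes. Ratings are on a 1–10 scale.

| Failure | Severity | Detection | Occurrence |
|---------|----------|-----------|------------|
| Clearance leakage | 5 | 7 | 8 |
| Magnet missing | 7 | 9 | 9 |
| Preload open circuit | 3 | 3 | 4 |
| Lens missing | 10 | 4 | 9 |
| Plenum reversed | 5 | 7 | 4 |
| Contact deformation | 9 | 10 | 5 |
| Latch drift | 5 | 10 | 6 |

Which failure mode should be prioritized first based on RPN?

Magnet missing

RPN = Severity × Occurrence × Detection:
  Clearance leakage: 5 × 8 × 7 = 280
  Magnet missing: 7 × 9 × 9 = 567
  Preload open circuit: 3 × 4 × 3 = 36
  Lens missing: 10 × 9 × 4 = 360
  Plenum reversed: 5 × 4 × 7 = 140
  Contact deformation: 9 × 5 × 10 = 450
  Latch drift: 5 × 6 × 10 = 300
Highest RPN is 567 → Magnet missing.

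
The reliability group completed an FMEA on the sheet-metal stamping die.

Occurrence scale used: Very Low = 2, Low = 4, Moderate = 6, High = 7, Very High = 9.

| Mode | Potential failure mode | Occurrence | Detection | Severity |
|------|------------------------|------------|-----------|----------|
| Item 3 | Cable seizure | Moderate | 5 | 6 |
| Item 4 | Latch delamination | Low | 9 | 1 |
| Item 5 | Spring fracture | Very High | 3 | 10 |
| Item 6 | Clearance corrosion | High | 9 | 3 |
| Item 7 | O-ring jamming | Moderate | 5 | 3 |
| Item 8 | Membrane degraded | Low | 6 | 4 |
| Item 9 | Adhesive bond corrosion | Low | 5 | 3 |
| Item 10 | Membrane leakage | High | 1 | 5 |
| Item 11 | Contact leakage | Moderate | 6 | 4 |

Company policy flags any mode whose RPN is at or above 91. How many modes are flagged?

5

RPN = Severity × Occurrence × Detection:
  Item 3: 6 × 6 × 5 = 180
  Item 4: 1 × 4 × 9 = 36
  Item 5: 10 × 9 × 3 = 270
  Item 6: 3 × 7 × 9 = 189
  Item 7: 3 × 6 × 5 = 90
  Item 8: 4 × 4 × 6 = 96
  Item 9: 3 × 4 × 5 = 60
  Item 10: 5 × 7 × 1 = 35
  Item 11: 4 × 6 × 6 = 144
Modes with RPN ≥ 91: Item 3 (180), Item 5 (270), Item 6 (189), Item 8 (96), Item 11 (144) → 5.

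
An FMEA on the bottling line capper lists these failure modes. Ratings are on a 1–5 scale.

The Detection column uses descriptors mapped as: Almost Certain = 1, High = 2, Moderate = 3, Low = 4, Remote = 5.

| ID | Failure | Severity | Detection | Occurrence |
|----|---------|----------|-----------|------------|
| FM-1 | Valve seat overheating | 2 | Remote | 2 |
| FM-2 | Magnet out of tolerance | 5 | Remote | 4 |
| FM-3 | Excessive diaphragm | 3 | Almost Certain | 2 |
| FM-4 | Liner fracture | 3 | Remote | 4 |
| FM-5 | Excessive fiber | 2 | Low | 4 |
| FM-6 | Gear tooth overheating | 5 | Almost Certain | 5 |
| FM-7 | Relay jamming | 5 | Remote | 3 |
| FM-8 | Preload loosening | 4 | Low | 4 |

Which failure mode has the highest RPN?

RPN = Severity × Occurrence × Detection:
  FM-1: 2 × 2 × 5 = 20
  FM-2: 5 × 4 × 5 = 100
  FM-3: 3 × 2 × 1 = 6
  FM-4: 3 × 4 × 5 = 60
  FM-5: 2 × 4 × 4 = 32
  FM-6: 5 × 5 × 1 = 25
  FM-7: 5 × 3 × 5 = 75
  FM-8: 4 × 4 × 4 = 64
Highest RPN is 100 → FM-2.

FM-2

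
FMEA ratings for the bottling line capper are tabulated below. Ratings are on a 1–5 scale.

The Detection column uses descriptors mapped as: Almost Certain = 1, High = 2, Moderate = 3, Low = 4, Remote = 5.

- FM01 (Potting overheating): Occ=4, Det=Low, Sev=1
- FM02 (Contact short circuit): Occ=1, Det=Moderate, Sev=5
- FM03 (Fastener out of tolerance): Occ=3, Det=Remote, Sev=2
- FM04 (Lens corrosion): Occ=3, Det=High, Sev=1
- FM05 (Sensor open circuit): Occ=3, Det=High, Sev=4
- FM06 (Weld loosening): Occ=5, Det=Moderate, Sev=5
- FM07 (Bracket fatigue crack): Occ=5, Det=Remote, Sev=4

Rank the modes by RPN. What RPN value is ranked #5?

16

RPN = Severity × Occurrence × Detection:
  FM01: 1 × 4 × 4 = 16
  FM02: 5 × 1 × 3 = 15
  FM03: 2 × 3 × 5 = 30
  FM04: 1 × 3 × 2 = 6
  FM05: 4 × 3 × 2 = 24
  FM06: 5 × 5 × 3 = 75
  FM07: 4 × 5 × 5 = 100
Sorted descending: 100, 75, 30, 24, 16, 15, 6.
The fifth-highest RPN is 16 (FM01).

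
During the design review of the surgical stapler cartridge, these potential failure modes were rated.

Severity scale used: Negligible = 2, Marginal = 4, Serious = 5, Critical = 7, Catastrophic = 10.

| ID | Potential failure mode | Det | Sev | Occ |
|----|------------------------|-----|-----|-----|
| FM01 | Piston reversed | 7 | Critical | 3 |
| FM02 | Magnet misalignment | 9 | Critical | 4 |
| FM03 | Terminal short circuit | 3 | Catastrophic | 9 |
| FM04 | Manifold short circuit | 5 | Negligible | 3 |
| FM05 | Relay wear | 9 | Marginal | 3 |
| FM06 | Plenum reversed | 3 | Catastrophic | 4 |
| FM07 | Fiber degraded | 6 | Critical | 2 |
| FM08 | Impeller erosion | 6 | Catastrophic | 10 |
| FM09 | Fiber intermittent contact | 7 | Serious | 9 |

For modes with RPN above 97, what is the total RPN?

RPN = Severity × Occurrence × Detection:
  FM01: 7 × 3 × 7 = 147
  FM02: 7 × 4 × 9 = 252
  FM03: 10 × 9 × 3 = 270
  FM04: 2 × 3 × 5 = 30
  FM05: 4 × 3 × 9 = 108
  FM06: 10 × 4 × 3 = 120
  FM07: 7 × 2 × 6 = 84
  FM08: 10 × 10 × 6 = 600
  FM09: 5 × 9 × 7 = 315
RPN > 97: FM01 (147), FM02 (252), FM03 (270), FM05 (108), FM06 (120), FM08 (600), FM09 (315).
Sum: 147 + 252 + 270 + 108 + 120 + 600 + 315 = 1812.

1812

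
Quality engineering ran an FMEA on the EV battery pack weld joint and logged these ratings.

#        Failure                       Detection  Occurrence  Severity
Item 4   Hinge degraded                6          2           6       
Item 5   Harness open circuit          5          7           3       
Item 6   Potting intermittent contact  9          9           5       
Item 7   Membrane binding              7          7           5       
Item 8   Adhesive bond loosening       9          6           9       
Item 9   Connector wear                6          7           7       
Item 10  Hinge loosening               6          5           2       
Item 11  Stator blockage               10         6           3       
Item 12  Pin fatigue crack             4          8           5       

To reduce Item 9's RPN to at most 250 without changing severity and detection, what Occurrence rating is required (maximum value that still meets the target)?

Item 9: S=7, O=7, D=6 → current RPN = 294.
Fixed product = 42. Need 42 × O ≤ 250, so O ≤ 250/42 = 5.95.
Maximum integer Occurrence rating = 5 (gives RPN 210; O=6 would give 252 > 250).

5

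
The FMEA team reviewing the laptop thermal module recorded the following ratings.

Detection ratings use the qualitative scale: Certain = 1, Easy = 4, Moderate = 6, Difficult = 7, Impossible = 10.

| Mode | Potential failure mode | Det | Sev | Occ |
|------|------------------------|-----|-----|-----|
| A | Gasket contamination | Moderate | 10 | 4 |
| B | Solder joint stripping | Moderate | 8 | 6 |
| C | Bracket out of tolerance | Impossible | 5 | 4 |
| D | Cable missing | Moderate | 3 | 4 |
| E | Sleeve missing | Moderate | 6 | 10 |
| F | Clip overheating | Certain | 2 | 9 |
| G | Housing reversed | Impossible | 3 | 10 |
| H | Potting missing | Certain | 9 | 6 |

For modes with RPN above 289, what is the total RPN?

660

RPN = Severity × Occurrence × Detection:
  A: 10 × 4 × 6 = 240
  B: 8 × 6 × 6 = 288
  C: 5 × 4 × 10 = 200
  D: 3 × 4 × 6 = 72
  E: 6 × 10 × 6 = 360
  F: 2 × 9 × 1 = 18
  G: 3 × 10 × 10 = 300
  H: 9 × 6 × 1 = 54
RPN > 289: E (360), G (300).
Sum: 360 + 300 = 660.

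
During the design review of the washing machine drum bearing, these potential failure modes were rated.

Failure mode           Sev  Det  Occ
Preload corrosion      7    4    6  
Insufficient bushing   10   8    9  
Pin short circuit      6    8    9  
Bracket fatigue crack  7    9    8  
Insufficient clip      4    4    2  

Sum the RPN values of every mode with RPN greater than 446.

1224

RPN = Severity × Occurrence × Detection:
  Preload corrosion: 7 × 6 × 4 = 168
  Insufficient bushing: 10 × 9 × 8 = 720
  Pin short circuit: 6 × 9 × 8 = 432
  Bracket fatigue crack: 7 × 8 × 9 = 504
  Insufficient clip: 4 × 2 × 4 = 32
RPN > 446: Insufficient bushing (720), Bracket fatigue crack (504).
Sum: 720 + 504 = 1224.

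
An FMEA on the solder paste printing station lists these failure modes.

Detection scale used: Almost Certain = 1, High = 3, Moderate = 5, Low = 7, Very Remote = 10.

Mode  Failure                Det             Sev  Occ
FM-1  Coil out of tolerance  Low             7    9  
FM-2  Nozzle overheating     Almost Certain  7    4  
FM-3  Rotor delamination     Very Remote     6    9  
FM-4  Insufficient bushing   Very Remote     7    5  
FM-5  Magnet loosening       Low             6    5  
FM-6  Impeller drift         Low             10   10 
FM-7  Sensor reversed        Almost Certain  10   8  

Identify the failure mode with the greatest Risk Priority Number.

FM-6

RPN = Severity × Occurrence × Detection:
  FM-1: 7 × 9 × 7 = 441
  FM-2: 7 × 4 × 1 = 28
  FM-3: 6 × 9 × 10 = 540
  FM-4: 7 × 5 × 10 = 350
  FM-5: 6 × 5 × 7 = 210
  FM-6: 10 × 10 × 7 = 700
  FM-7: 10 × 8 × 1 = 80
Highest RPN is 700 → FM-6.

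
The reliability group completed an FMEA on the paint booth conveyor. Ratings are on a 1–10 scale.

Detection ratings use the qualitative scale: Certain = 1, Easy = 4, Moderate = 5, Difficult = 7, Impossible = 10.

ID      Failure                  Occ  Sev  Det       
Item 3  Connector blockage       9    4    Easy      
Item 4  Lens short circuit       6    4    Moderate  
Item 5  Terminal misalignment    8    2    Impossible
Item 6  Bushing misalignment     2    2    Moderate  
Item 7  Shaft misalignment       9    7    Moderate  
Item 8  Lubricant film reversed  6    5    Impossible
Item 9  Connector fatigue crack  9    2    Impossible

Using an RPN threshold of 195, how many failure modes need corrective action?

2

RPN = Severity × Occurrence × Detection:
  Item 3: 4 × 9 × 4 = 144
  Item 4: 4 × 6 × 5 = 120
  Item 5: 2 × 8 × 10 = 160
  Item 6: 2 × 2 × 5 = 20
  Item 7: 7 × 9 × 5 = 315
  Item 8: 5 × 6 × 10 = 300
  Item 9: 2 × 9 × 10 = 180
Modes with RPN ≥ 195: Item 7 (315), Item 8 (300) → 2.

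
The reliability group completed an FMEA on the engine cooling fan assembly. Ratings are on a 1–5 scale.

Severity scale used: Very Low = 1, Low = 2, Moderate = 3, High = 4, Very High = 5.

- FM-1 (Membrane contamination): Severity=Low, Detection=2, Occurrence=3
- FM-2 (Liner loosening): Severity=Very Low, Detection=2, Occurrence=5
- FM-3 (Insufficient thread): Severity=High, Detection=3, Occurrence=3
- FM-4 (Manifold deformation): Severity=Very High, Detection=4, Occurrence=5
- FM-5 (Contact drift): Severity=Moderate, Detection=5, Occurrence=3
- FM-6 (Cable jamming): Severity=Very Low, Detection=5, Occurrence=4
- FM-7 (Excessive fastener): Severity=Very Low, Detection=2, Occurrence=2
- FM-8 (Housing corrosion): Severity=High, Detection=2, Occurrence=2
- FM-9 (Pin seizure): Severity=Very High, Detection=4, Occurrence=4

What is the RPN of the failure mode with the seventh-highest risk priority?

RPN = Severity × Occurrence × Detection:
  FM-1: 2 × 3 × 2 = 12
  FM-2: 1 × 5 × 2 = 10
  FM-3: 4 × 3 × 3 = 36
  FM-4: 5 × 5 × 4 = 100
  FM-5: 3 × 3 × 5 = 45
  FM-6: 1 × 4 × 5 = 20
  FM-7: 1 × 2 × 2 = 4
  FM-8: 4 × 2 × 2 = 16
  FM-9: 5 × 4 × 4 = 80
Sorted descending: 100, 80, 45, 36, 20, 16, 12, 10, 4.
The seventh-highest RPN is 12 (FM-1).

12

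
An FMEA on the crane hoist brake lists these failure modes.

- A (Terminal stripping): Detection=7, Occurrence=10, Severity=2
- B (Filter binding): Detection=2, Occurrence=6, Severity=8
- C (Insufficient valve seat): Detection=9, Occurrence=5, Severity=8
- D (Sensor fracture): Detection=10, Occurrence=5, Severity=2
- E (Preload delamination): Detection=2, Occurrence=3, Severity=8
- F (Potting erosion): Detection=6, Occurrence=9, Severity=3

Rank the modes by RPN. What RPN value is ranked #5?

96

RPN = Severity × Occurrence × Detection:
  A: 2 × 10 × 7 = 140
  B: 8 × 6 × 2 = 96
  C: 8 × 5 × 9 = 360
  D: 2 × 5 × 10 = 100
  E: 8 × 3 × 2 = 48
  F: 3 × 9 × 6 = 162
Sorted descending: 360, 162, 140, 100, 96, 48.
The fifth-highest RPN is 96 (B).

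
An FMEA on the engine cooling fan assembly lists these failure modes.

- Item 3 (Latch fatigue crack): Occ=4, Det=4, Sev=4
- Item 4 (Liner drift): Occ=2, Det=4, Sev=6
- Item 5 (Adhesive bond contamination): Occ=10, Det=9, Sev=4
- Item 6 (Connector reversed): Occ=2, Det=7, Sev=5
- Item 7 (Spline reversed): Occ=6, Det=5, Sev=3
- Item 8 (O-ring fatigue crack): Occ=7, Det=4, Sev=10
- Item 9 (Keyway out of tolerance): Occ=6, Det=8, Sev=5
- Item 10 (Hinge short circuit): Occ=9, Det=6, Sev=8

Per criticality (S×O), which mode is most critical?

Item 10

Criticality = Severity × Occurrence:
  Item 3: 4 × 4 = 16
  Item 4: 6 × 2 = 12
  Item 5: 4 × 10 = 40
  Item 6: 5 × 2 = 10
  Item 7: 3 × 6 = 18
  Item 8: 10 × 7 = 70
  Item 9: 5 × 6 = 30
  Item 10: 8 × 9 = 72
Highest criticality is 72 → Item 10.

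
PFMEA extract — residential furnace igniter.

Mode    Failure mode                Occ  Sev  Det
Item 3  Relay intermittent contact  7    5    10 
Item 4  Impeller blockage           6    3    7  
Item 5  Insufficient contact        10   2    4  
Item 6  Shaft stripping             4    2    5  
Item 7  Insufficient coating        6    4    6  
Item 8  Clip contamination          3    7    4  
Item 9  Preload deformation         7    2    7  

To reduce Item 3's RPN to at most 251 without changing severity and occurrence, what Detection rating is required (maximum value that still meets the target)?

Item 3: S=5, O=7, D=10 → current RPN = 350.
Fixed product = 35. Need 35 × D ≤ 251, so D ≤ 251/35 = 7.17.
Maximum integer Detection rating = 7 (gives RPN 245; D=8 would give 280 > 251).

7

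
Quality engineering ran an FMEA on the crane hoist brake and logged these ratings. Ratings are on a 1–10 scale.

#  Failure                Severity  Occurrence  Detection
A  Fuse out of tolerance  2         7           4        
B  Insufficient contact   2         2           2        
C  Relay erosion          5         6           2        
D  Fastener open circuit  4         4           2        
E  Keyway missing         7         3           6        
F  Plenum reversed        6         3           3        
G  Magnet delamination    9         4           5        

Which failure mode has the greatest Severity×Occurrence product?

G

Criticality = Severity × Occurrence:
  A: 2 × 7 = 14
  B: 2 × 2 = 4
  C: 5 × 6 = 30
  D: 4 × 4 = 16
  E: 7 × 3 = 21
  F: 6 × 3 = 18
  G: 9 × 4 = 36
Highest criticality is 36 → G.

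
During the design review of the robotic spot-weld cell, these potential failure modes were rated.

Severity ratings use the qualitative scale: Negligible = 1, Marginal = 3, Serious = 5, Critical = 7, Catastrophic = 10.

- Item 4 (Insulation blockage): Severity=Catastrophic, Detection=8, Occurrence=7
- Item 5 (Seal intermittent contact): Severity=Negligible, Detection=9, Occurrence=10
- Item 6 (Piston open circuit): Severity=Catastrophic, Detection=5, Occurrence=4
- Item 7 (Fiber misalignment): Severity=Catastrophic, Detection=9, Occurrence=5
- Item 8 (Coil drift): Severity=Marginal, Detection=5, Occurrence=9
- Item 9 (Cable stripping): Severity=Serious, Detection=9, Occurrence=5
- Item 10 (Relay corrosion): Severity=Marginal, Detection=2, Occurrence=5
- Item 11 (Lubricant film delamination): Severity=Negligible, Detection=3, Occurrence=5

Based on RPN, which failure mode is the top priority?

Item 4

RPN = Severity × Occurrence × Detection:
  Item 4: 10 × 7 × 8 = 560
  Item 5: 1 × 10 × 9 = 90
  Item 6: 10 × 4 × 5 = 200
  Item 7: 10 × 5 × 9 = 450
  Item 8: 3 × 9 × 5 = 135
  Item 9: 5 × 5 × 9 = 225
  Item 10: 3 × 5 × 2 = 30
  Item 11: 1 × 5 × 3 = 15
Highest RPN is 560 → Item 4.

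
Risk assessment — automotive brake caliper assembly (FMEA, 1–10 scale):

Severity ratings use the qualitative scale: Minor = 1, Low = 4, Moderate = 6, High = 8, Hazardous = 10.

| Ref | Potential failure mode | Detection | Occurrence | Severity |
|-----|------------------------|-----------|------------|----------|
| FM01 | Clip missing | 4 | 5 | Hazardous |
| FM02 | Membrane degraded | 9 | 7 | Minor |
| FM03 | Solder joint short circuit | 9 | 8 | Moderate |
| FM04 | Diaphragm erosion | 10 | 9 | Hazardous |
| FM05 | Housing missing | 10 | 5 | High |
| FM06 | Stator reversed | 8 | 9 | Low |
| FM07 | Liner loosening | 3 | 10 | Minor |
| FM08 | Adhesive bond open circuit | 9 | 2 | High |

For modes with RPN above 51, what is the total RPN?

2427

RPN = Severity × Occurrence × Detection:
  FM01: 10 × 5 × 4 = 200
  FM02: 1 × 7 × 9 = 63
  FM03: 6 × 8 × 9 = 432
  FM04: 10 × 9 × 10 = 900
  FM05: 8 × 5 × 10 = 400
  FM06: 4 × 9 × 8 = 288
  FM07: 1 × 10 × 3 = 30
  FM08: 8 × 2 × 9 = 144
RPN > 51: FM01 (200), FM02 (63), FM03 (432), FM04 (900), FM05 (400), FM06 (288), FM08 (144).
Sum: 200 + 63 + 432 + 900 + 400 + 288 + 144 = 2427.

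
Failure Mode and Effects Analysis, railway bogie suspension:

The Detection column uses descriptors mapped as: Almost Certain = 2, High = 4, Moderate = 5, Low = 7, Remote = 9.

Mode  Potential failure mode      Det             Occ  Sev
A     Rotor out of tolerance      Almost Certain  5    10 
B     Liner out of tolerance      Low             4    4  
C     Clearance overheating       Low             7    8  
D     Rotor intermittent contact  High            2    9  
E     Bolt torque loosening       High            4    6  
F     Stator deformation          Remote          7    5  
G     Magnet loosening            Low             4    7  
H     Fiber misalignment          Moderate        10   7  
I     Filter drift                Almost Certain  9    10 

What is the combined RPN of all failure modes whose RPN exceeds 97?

RPN = Severity × Occurrence × Detection:
  A: 10 × 5 × 2 = 100
  B: 4 × 4 × 7 = 112
  C: 8 × 7 × 7 = 392
  D: 9 × 2 × 4 = 72
  E: 6 × 4 × 4 = 96
  F: 5 × 7 × 9 = 315
  G: 7 × 4 × 7 = 196
  H: 7 × 10 × 5 = 350
  I: 10 × 9 × 2 = 180
RPN > 97: A (100), B (112), C (392), F (315), G (196), H (350), I (180).
Sum: 100 + 112 + 392 + 315 + 196 + 350 + 180 = 1645.

1645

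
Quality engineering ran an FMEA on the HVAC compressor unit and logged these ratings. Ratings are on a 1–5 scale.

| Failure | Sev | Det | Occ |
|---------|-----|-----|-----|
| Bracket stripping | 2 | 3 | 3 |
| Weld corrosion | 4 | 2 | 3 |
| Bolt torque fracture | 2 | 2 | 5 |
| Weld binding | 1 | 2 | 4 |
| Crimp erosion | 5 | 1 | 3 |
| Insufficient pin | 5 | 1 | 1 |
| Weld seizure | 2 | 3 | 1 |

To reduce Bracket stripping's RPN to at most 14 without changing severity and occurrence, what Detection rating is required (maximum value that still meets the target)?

2

Bracket stripping: S=2, O=3, D=3 → current RPN = 18.
Fixed product = 6. Need 6 × D ≤ 14, so D ≤ 14/6 = 2.33.
Maximum integer Detection rating = 2 (gives RPN 12; D=3 would give 18 > 14).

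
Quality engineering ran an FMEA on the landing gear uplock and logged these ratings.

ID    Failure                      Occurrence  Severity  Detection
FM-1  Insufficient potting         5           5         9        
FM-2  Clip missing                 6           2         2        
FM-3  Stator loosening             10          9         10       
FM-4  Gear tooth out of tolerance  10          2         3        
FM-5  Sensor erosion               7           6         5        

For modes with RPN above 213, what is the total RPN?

RPN = Severity × Occurrence × Detection:
  FM-1: 5 × 5 × 9 = 225
  FM-2: 2 × 6 × 2 = 24
  FM-3: 9 × 10 × 10 = 900
  FM-4: 2 × 10 × 3 = 60
  FM-5: 6 × 7 × 5 = 210
RPN > 213: FM-1 (225), FM-3 (900).
Sum: 225 + 900 = 1125.

1125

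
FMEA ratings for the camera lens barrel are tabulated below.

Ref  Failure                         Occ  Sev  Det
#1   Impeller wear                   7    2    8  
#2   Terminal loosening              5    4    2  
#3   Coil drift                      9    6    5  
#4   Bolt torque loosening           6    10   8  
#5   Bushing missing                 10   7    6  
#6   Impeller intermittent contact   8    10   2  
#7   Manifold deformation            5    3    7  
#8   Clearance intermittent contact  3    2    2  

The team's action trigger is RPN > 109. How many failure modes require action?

RPN = Severity × Occurrence × Detection:
  #1: 2 × 7 × 8 = 112
  #2: 4 × 5 × 2 = 40
  #3: 6 × 9 × 5 = 270
  #4: 10 × 6 × 8 = 480
  #5: 7 × 10 × 6 = 420
  #6: 10 × 8 × 2 = 160
  #7: 3 × 5 × 7 = 105
  #8: 2 × 3 × 2 = 12
Modes with RPN > 109: #1 (112), #3 (270), #4 (480), #5 (420), #6 (160) → 5.

5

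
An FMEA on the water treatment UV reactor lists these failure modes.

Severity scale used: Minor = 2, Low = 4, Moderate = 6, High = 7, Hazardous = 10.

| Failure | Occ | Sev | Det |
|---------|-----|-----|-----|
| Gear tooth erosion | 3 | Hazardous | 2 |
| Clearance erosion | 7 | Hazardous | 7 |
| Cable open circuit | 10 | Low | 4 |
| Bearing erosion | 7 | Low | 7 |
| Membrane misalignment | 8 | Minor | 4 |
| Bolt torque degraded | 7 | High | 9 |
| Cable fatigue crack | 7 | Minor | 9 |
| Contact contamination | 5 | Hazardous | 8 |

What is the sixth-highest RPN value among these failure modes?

RPN = Severity × Occurrence × Detection:
  Gear tooth erosion: 10 × 3 × 2 = 60
  Clearance erosion: 10 × 7 × 7 = 490
  Cable open circuit: 4 × 10 × 4 = 160
  Bearing erosion: 4 × 7 × 7 = 196
  Membrane misalignment: 2 × 8 × 4 = 64
  Bolt torque degraded: 7 × 7 × 9 = 441
  Cable fatigue crack: 2 × 7 × 9 = 126
  Contact contamination: 10 × 5 × 8 = 400
Sorted descending: 490, 441, 400, 196, 160, 126, 64, 60.
The sixth-highest RPN is 126 (Cable fatigue crack).

126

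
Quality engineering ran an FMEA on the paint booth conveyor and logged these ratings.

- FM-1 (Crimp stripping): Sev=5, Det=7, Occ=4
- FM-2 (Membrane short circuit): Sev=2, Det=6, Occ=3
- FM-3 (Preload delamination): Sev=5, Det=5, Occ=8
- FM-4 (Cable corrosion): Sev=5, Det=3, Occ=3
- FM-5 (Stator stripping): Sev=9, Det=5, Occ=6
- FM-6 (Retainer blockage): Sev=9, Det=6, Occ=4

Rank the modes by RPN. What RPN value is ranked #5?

RPN = Severity × Occurrence × Detection:
  FM-1: 5 × 4 × 7 = 140
  FM-2: 2 × 3 × 6 = 36
  FM-3: 5 × 8 × 5 = 200
  FM-4: 5 × 3 × 3 = 45
  FM-5: 9 × 6 × 5 = 270
  FM-6: 9 × 4 × 6 = 216
Sorted descending: 270, 216, 200, 140, 45, 36.
The fifth-highest RPN is 45 (FM-4).

45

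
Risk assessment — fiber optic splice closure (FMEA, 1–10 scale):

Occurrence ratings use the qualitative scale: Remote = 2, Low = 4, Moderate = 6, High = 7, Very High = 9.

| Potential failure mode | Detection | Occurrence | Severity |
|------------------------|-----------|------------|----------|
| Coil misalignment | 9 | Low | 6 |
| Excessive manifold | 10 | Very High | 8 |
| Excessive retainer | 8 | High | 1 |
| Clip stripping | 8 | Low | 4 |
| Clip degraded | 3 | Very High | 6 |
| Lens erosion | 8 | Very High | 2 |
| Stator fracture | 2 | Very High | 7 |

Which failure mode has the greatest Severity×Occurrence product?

Excessive manifold

Criticality = Severity × Occurrence:
  Coil misalignment: 6 × 4 = 24
  Excessive manifold: 8 × 9 = 72
  Excessive retainer: 1 × 7 = 7
  Clip stripping: 4 × 4 = 16
  Clip degraded: 6 × 9 = 54
  Lens erosion: 2 × 9 = 18
  Stator fracture: 7 × 9 = 63
Highest criticality is 72 → Excessive manifold.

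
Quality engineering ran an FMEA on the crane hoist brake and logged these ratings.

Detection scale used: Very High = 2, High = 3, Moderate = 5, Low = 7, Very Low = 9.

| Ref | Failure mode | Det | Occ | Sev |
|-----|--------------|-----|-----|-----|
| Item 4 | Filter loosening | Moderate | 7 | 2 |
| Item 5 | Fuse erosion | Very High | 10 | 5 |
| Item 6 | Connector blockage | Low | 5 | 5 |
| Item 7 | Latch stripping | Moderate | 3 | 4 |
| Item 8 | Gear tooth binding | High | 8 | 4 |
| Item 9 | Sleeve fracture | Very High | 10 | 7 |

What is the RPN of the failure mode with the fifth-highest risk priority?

70

RPN = Severity × Occurrence × Detection:
  Item 4: 2 × 7 × 5 = 70
  Item 5: 5 × 10 × 2 = 100
  Item 6: 5 × 5 × 7 = 175
  Item 7: 4 × 3 × 5 = 60
  Item 8: 4 × 8 × 3 = 96
  Item 9: 7 × 10 × 2 = 140
Sorted descending: 175, 140, 100, 96, 70, 60.
The fifth-highest RPN is 70 (Item 4).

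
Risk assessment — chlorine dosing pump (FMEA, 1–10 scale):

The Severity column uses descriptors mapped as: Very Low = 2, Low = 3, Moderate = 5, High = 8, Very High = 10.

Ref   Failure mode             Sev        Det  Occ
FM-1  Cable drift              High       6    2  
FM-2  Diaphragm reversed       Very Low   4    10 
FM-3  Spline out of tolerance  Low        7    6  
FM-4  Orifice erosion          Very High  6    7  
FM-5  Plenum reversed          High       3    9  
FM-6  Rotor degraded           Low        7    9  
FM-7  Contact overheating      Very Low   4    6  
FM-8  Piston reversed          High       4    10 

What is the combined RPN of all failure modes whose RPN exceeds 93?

1367

RPN = Severity × Occurrence × Detection:
  FM-1: 8 × 2 × 6 = 96
  FM-2: 2 × 10 × 4 = 80
  FM-3: 3 × 6 × 7 = 126
  FM-4: 10 × 7 × 6 = 420
  FM-5: 8 × 9 × 3 = 216
  FM-6: 3 × 9 × 7 = 189
  FM-7: 2 × 6 × 4 = 48
  FM-8: 8 × 10 × 4 = 320
RPN > 93: FM-1 (96), FM-3 (126), FM-4 (420), FM-5 (216), FM-6 (189), FM-8 (320).
Sum: 96 + 126 + 420 + 216 + 189 + 320 = 1367.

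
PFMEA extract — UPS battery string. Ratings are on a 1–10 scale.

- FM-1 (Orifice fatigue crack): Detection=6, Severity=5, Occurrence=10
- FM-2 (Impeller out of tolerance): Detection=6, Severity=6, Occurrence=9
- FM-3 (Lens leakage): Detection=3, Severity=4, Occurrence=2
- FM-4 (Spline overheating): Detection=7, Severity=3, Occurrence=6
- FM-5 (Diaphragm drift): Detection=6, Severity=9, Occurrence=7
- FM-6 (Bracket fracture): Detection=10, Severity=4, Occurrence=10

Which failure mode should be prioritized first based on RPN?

FM-6

RPN = Severity × Occurrence × Detection:
  FM-1: 5 × 10 × 6 = 300
  FM-2: 6 × 9 × 6 = 324
  FM-3: 4 × 2 × 3 = 24
  FM-4: 3 × 6 × 7 = 126
  FM-5: 9 × 7 × 6 = 378
  FM-6: 4 × 10 × 10 = 400
Highest RPN is 400 → FM-6.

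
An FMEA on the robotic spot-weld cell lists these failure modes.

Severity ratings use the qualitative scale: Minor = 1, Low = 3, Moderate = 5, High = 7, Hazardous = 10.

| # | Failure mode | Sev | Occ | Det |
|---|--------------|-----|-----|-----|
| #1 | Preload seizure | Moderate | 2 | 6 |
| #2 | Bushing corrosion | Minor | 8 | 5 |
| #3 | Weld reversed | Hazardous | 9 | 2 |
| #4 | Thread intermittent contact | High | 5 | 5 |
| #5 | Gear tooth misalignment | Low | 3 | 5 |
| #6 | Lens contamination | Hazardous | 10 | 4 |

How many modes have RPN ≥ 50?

4

RPN = Severity × Occurrence × Detection:
  #1: 5 × 2 × 6 = 60
  #2: 1 × 8 × 5 = 40
  #3: 10 × 9 × 2 = 180
  #4: 7 × 5 × 5 = 175
  #5: 3 × 3 × 5 = 45
  #6: 10 × 10 × 4 = 400
Modes with RPN ≥ 50: #1 (60), #3 (180), #4 (175), #6 (400) → 4.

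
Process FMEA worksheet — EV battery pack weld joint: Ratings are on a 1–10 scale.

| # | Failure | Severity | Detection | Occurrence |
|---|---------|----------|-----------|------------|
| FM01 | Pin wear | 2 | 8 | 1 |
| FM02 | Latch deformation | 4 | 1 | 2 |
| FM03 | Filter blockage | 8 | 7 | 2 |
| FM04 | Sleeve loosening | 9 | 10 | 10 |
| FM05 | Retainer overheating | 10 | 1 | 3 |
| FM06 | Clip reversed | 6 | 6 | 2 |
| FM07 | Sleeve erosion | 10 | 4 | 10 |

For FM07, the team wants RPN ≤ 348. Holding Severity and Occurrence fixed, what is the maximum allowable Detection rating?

3

FM07: S=10, O=10, D=4 → current RPN = 400.
Fixed product = 100. Need 100 × D ≤ 348, so D ≤ 348/100 = 3.48.
Maximum integer Detection rating = 3 (gives RPN 300; D=4 would give 400 > 348).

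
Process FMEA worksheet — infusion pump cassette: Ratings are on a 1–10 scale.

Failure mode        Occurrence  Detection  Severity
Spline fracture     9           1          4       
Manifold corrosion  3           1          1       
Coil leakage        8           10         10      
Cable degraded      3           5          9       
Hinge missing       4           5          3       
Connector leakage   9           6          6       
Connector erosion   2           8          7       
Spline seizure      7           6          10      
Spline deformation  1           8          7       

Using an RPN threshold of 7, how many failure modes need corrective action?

RPN = Severity × Occurrence × Detection:
  Spline fracture: 4 × 9 × 1 = 36
  Manifold corrosion: 1 × 3 × 1 = 3
  Coil leakage: 10 × 8 × 10 = 800
  Cable degraded: 9 × 3 × 5 = 135
  Hinge missing: 3 × 4 × 5 = 60
  Connector leakage: 6 × 9 × 6 = 324
  Connector erosion: 7 × 2 × 8 = 112
  Spline seizure: 10 × 7 × 6 = 420
  Spline deformation: 7 × 1 × 8 = 56
Modes with RPN ≥ 7: Spline fracture (36), Coil leakage (800), Cable degraded (135), Hinge missing (60), Connector leakage (324), Connector erosion (112), Spline seizure (420), Spline deformation (56) → 8.

8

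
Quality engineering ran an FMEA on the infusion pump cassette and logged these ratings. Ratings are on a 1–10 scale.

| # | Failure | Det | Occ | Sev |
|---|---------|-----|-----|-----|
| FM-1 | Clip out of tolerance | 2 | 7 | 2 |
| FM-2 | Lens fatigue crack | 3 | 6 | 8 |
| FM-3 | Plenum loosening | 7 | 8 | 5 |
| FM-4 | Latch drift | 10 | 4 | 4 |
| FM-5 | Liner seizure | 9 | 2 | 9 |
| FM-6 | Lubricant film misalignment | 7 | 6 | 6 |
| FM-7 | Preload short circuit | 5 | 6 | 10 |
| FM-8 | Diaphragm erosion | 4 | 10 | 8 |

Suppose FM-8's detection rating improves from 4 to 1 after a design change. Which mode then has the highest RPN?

FM-7

RPN = Severity × Occurrence × Detection:
  FM-1: 2 × 7 × 2 = 28
  FM-2: 8 × 6 × 3 = 144
  FM-3: 5 × 8 × 7 = 280
  FM-4: 4 × 4 × 10 = 160
  FM-5: 9 × 2 × 9 = 162
  FM-6: 6 × 6 × 7 = 252
  FM-7: 10 × 6 × 5 = 300
  FM-8: 8 × 10 × 4 = 320
After action: FM-8 → 8 × 10 × 1 = 80.
Revised RPNs: FM-7=300, FM-3=280, FM-6=252, FM-5=162, FM-4=160, FM-2=144, FM-8=80, FM-1=28.
Highest is now FM-7 (300).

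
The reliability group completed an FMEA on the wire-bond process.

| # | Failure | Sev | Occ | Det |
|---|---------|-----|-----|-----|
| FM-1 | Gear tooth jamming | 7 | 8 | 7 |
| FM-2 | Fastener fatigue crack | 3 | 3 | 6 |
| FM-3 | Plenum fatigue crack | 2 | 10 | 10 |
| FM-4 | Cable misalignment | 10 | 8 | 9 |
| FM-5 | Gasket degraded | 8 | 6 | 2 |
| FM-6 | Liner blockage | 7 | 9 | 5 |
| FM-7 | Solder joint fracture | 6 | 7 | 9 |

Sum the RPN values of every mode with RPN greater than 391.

1112

RPN = Severity × Occurrence × Detection:
  FM-1: 7 × 8 × 7 = 392
  FM-2: 3 × 3 × 6 = 54
  FM-3: 2 × 10 × 10 = 200
  FM-4: 10 × 8 × 9 = 720
  FM-5: 8 × 6 × 2 = 96
  FM-6: 7 × 9 × 5 = 315
  FM-7: 6 × 7 × 9 = 378
RPN > 391: FM-1 (392), FM-4 (720).
Sum: 392 + 720 = 1112.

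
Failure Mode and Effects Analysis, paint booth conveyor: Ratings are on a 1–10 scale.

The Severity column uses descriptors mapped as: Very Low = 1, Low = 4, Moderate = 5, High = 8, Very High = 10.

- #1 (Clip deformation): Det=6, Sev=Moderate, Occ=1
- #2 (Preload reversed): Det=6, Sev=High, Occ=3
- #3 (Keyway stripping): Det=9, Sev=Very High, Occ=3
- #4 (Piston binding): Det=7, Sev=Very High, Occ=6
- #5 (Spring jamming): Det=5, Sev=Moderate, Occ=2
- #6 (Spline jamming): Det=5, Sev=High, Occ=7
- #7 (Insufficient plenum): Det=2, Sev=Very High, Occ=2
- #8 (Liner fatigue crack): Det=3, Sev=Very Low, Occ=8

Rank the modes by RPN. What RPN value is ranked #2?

RPN = Severity × Occurrence × Detection:
  #1: 5 × 1 × 6 = 30
  #2: 8 × 3 × 6 = 144
  #3: 10 × 3 × 9 = 270
  #4: 10 × 6 × 7 = 420
  #5: 5 × 2 × 5 = 50
  #6: 8 × 7 × 5 = 280
  #7: 10 × 2 × 2 = 40
  #8: 1 × 8 × 3 = 24
Sorted descending: 420, 280, 270, 144, 50, 40, 30, 24.
The second-highest RPN is 280 (#6).

280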